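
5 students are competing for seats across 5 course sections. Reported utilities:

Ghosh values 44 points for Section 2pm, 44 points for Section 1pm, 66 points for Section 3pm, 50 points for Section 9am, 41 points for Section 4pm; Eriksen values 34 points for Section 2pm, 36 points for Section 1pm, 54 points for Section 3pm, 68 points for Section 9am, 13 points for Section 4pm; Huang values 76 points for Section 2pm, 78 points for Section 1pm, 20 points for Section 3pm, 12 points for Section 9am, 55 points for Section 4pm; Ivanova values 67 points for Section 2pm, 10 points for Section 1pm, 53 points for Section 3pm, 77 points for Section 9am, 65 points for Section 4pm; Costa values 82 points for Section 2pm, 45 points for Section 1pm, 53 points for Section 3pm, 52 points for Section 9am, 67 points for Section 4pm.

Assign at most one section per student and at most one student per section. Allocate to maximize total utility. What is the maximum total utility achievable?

Maximum total: 359 points

Optimal: Ghosh→Section 3pm (66 points), Eriksen→Section 9am (68 points), Huang→Section 1pm (78 points), Ivanova→Section 4pm (65 points), Costa→Section 2pm (82 points) — total 66+68+78+65+82 = 359 points.
Swapping Costa↔Ivanova (Costa→Section 4pm 67 points, Ivanova→Section 2pm 67 points) loses 13.
Checked against all permutations: 359 points is optimal.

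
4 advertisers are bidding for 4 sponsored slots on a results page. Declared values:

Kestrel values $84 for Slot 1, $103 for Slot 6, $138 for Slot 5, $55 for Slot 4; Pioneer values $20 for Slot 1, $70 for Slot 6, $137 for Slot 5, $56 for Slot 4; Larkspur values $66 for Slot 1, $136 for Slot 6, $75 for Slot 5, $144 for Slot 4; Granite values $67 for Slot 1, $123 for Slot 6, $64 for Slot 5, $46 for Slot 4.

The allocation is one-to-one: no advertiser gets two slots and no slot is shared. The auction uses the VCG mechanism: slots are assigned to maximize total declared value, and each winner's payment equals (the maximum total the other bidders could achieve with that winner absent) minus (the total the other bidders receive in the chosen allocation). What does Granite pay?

Granite pays $19.

Efficient allocation: Kestrel→Slot 1 ($84), Pioneer→Slot 5 ($137), Larkspur→Slot 4 ($144), Granite→Slot 6 ($123); total welfare W = $488.
Granite receives Slot 6 at value $123, so the others get W − 123 = $365.
Without Granite: best allocation of the remaining 3 bidders over all 4 slots is Kestrel→Slot 6 ($103), Pioneer→Slot 5 ($137), Larkspur→Slot 4 ($144), total $384.
VCG payment = (others' best without Granite) − (others' welfare with Granite) = 384 − 365 = $19.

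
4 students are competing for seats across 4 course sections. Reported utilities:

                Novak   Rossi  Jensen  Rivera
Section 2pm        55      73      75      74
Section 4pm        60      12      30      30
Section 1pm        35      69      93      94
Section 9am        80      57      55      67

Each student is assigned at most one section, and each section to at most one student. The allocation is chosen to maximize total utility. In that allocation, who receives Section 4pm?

Novak receives Section 4pm.

Treat this as an assignment problem: match each student to one section.
Optimal: Novak→Section 4pm (60 points), Rossi→Section 2pm (73 points), Jensen→Section 1pm (93 points), Rivera→Section 9am (67 points) — total 60+73+93+67 = 293 points.
Row-greedy (each student in turn takes its best remaining section) gives 276 points, worse by 17.
Swapping Rossi↔Jensen (Rossi→Section 1pm 69 points, Jensen→Section 2pm 75 points) loses 22.
Novak's own top section is Section 9am (80 points), but forcing Novak→Section 9am and reassigning the rest optimally gives only 277 points — worse by 16.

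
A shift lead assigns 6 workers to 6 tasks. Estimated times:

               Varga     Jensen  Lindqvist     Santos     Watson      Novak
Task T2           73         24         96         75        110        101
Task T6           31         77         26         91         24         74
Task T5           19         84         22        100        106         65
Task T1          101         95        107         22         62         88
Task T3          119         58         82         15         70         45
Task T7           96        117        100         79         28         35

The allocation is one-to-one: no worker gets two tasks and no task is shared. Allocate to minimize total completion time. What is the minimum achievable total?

Optimal: Varga→Task T5 (19 min), Jensen→Task T2 (24 min), Lindqvist→Task T6 (26 min), Santos→Task T1 (22 min), Watson→Task T7 (28 min), Novak→Task T3 (45 min) — total 19+24+26+22+28+45 = 164 min.
Row-greedy (each worker in turn takes its cheapest remaining task) gives 200 min, worse by 36.
No other one-to-one assignment undercuts 164 min.

Min total: 164 min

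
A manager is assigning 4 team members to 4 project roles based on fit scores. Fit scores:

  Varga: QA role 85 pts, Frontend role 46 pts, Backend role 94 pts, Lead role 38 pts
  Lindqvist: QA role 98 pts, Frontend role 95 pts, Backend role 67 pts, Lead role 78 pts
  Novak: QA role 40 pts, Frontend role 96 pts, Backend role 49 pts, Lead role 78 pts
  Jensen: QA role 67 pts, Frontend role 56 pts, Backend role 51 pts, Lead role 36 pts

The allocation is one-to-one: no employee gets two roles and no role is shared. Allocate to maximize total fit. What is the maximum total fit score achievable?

This is the linear assignment problem.
Optimal: Varga→Backend role (94 pts), Lindqvist→Lead role (78 pts), Novak→Frontend role (96 pts), Jensen→QA role (67 pts) — total 94+78+96+67 = 335 pts.
Max-entry greedy (repeatedly take the single best remaining cell) gives 324 pts, worse by 11.

Max total: 335 pts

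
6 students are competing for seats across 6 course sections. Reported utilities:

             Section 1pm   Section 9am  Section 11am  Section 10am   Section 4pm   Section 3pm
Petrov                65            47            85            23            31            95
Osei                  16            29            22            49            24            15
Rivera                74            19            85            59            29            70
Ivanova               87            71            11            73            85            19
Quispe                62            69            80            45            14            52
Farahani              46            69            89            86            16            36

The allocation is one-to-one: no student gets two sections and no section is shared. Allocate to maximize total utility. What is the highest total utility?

Maximum total: 461 points

Optimal: Petrov→Section 3pm (95 points), Osei→Section 10am (49 points), Rivera→Section 1pm (74 points), Ivanova→Section 4pm (85 points), Quispe→Section 9am (69 points), Farahani→Section 11am (89 points) — total 95+49+74+85+69+89 = 461 points.
Column-greedy (each section in turn goes to its best remaining student) gives 350 points, worse by 111.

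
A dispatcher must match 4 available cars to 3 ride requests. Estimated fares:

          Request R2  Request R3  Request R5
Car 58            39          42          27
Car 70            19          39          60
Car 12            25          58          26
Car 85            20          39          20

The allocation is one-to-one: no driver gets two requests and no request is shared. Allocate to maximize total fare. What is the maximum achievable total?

Optimal: Car 58→Request R2 ($39), Car 12→Request R3 ($58), Car 70→Request R5 ($60) — total 39+58+60 = $157.
Row-greedy (each driver in turn takes its best remaining request) gives $127, worse by 30.
Swapping Car 12↔Car 58 (Car 12→Request R2 $25, Car 58→Request R3 $42) loses 30.

Maximum total: $157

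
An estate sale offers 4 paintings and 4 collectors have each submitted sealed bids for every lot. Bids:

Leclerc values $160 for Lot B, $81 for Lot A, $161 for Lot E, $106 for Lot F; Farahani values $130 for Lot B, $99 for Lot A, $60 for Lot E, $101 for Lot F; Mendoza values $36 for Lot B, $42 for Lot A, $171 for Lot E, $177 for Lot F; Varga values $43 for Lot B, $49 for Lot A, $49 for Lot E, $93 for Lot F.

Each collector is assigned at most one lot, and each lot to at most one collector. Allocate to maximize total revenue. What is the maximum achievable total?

Optimal: Leclerc→Lot B ($160), Farahani→Lot A ($99), Mendoza→Lot E ($171), Varga→Lot F ($93) — total 160+99+171+93 = $523.
Max-entry greedy (repeatedly take the single best remaining cell) gives $517, worse by 6.
Next-best assignment: Leclerc→Lot E, Farahani→Lot B, Mendoza→Lot F, Varga→Lot A = $517.
Checked against all permutations: $523 is optimal.

Maximum total: $523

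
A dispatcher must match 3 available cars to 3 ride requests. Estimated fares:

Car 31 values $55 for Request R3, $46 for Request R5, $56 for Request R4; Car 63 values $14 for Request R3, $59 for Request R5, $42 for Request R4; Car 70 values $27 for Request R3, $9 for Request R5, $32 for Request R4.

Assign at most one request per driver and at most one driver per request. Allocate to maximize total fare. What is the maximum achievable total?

Maximum total: $146

Optimal: Car 31→Request R3 ($55), Car 63→Request R5 ($59), Car 70→Request R4 ($32) — total 55+59+32 = $146.
Every other assignment is strictly worse.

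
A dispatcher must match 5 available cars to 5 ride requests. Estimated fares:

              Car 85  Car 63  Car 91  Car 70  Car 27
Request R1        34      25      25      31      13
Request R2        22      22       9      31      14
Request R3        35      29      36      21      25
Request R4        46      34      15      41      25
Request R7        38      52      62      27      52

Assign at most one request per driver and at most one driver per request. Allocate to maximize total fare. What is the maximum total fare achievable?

Optimal: Car 85→Request R4 ($46), Car 63→Request R1 ($25), Car 91→Request R3 ($36), Car 70→Request R2 ($31), Car 27→Request R7 ($52) — total 46+25+36+31+52 = $190.
Row-greedy (each driver in turn takes its best remaining request) gives $179, worse by 11.
Next-best assignment: Car 85→Request R4, Car 63→Request R1, Car 91→Request R7, Car 70→Request R2, Car 27→Request R3 = $189.

Max total: $190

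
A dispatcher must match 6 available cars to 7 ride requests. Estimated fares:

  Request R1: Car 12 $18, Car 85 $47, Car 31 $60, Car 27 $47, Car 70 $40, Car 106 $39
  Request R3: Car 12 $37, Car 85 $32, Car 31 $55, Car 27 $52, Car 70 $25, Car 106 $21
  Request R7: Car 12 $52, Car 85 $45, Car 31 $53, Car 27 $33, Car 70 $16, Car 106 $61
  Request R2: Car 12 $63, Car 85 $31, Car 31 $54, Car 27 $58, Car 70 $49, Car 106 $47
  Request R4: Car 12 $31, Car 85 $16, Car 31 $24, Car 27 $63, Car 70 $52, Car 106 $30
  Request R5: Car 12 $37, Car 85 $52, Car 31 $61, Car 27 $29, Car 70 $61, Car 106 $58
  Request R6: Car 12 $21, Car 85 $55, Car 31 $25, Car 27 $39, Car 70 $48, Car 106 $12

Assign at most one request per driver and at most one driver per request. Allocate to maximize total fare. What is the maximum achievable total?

Maximum total: $363

Optimal: Car 12→Request R2 ($63), Car 85→Request R6 ($55), Car 31→Request R1 ($60), Car 27→Request R4 ($63), Car 70→Request R5 ($61), Car 106→Request R7 ($61) — total 63+55+60+63+61+61 = $363.
Max-entry greedy (repeatedly take the single best remaining cell) gives $343, worse by 20.
No other one-to-one assignment exceeds $363.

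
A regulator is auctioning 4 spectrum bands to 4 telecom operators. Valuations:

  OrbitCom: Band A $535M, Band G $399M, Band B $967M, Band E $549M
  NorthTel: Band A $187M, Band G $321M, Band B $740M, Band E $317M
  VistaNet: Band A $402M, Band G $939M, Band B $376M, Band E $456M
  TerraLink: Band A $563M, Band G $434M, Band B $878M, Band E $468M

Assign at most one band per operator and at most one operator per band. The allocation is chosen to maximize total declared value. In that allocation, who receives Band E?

Optimal: OrbitCom→Band E ($549M), NorthTel→Band B ($740M), VistaNet→Band G ($939M), TerraLink→Band A ($563M) — total 549+740+939+563 = $2791M.
Column-greedy (each band in turn goes to its best remaining operator) gives $2786M, worse by 5.
Swapping TerraLink↔OrbitCom (TerraLink→Band E $468M, OrbitCom→Band A $535M) loses 109.
Checked against all permutations: $2791M is optimal.
OrbitCom's own top band is Band B ($967M), but forcing OrbitCom→Band B and reassigning the rest optimally gives only $2786M — worse by 5.

OrbitCom receives Band E.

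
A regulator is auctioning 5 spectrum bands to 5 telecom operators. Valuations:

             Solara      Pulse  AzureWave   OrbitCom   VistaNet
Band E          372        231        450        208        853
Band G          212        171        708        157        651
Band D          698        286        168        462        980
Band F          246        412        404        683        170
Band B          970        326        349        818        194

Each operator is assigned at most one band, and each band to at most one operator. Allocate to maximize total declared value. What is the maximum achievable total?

Max total: $3572M

Optimal: Solara→Band B ($970M), Pulse→Band E ($231M), AzureWave→Band G ($708M), OrbitCom→Band F ($683M), VistaNet→Band D ($980M) — total 970+231+708+683+980 = $3572M.
Column-greedy (each band in turn goes to its best remaining operator) gives $3268M, worse by 304.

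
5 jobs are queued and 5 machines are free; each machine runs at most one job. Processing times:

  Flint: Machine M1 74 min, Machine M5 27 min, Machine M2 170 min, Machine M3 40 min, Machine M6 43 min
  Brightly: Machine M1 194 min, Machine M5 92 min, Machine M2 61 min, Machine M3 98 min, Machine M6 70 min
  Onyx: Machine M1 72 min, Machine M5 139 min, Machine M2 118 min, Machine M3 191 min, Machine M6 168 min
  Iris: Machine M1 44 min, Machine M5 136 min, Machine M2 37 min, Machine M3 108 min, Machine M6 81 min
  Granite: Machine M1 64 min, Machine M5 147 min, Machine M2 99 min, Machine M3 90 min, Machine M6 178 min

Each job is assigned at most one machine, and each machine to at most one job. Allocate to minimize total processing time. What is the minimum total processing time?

Min total: 296 min

Optimal: Flint→Machine M5 (27 min), Brightly→Machine M6 (70 min), Onyx→Machine M1 (72 min), Iris→Machine M2 (37 min), Granite→Machine M3 (90 min) — total 27+70+72+37+90 = 296 min.
Min-entry greedy (repeatedly take the single cheapest remaining cell) gives 389 min, worse by 93.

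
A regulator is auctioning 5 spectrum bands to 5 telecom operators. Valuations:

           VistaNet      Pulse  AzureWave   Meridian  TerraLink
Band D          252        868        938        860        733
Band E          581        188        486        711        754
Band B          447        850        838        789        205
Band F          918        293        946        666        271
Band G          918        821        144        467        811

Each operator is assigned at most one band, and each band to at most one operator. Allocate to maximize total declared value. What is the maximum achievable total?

Maximum total: $4328M

Optimal: VistaNet→Band G ($918M), Pulse→Band B ($850M), AzureWave→Band F ($946M), Meridian→Band D ($860M), TerraLink→Band E ($754M) — total 918+850+946+860+754 = $4328M.
Row-greedy (each operator in turn takes its best remaining band) gives $4146M, worse by 182.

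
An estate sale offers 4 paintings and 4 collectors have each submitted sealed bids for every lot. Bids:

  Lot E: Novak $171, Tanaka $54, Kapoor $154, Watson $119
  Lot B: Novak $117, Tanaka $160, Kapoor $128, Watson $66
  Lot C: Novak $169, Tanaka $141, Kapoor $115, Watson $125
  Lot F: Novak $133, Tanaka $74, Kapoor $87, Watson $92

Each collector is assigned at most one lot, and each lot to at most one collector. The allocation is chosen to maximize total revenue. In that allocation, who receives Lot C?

Optimal: Novak→Lot C ($169), Tanaka→Lot B ($160), Kapoor→Lot E ($154), Watson→Lot F ($92) — total 169+160+154+92 = $575.
Column-greedy (each lot in turn goes to its best remaining collector) gives $543, worse by 32.
Next-best assignment: Novak→Lot F, Tanaka→Lot B, Kapoor→Lot E, Watson→Lot C = $572.
Swapping Novak↔Watson (Novak→Lot F $133, Watson→Lot C $125) loses 3.
Novak's own top lot is Lot E ($171), but forcing Novak→Lot E and reassigning the rest optimally gives only $543 — worse by 32.

Novak receives Lot C.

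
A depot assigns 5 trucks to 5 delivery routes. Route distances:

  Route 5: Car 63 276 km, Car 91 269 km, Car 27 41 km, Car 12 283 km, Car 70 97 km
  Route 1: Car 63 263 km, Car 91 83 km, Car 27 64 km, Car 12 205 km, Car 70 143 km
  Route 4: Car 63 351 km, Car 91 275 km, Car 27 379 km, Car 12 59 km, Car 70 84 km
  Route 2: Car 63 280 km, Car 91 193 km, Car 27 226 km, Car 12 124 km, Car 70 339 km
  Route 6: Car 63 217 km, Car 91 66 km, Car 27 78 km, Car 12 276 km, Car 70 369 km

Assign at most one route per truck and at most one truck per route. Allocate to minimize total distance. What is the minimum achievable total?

This is the linear assignment problem.
Optimal: Car 63→Route 6 (217 km), Car 91→Route 1 (83 km), Car 27→Route 5 (41 km), Car 12→Route 2 (124 km), Car 70→Route 4 (84 km) — total 217+83+41+124+84 = 549 km.

Min total: 549 km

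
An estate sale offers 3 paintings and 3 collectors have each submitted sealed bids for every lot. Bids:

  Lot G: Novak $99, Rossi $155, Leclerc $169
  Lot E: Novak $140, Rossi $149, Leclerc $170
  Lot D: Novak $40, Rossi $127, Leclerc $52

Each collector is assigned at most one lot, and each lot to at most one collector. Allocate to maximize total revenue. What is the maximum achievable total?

Treat this as an assignment problem: match each collector to one lot.
Optimal: Novak→Lot E ($140), Rossi→Lot D ($127), Leclerc→Lot G ($169) — total 140+127+169 = $436.
Max-entry greedy (repeatedly take the single best remaining cell) gives $365, worse by 71.
Every other assignment is strictly worse.

Maximum total: $436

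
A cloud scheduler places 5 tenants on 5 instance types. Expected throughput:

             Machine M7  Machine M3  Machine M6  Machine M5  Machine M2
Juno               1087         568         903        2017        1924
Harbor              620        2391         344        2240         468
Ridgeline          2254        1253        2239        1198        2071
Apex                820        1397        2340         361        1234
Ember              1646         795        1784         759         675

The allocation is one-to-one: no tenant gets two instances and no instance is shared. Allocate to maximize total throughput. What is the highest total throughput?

Maximum total: 10465 ops/s

Optimal: Juno→Machine M5 (2017 ops/s), Harbor→Machine M3 (2391 ops/s), Ridgeline→Machine M2 (2071 ops/s), Apex→Machine M6 (2340 ops/s), Ember→Machine M7 (1646 ops/s) — total 2017+2391+2071+2340+1646 = 10465 ops/s.
Row-greedy (each tenant in turn takes its best remaining instance) gives 9677 ops/s, worse by 788.
Next-best assignment: Juno→Machine M5, Harbor→Machine M3, Ridgeline→Machine M7, Apex→Machine M2, Ember→Machine M6 = 9680 ops/s.
Swapping Harbor↔Apex (Harbor→Machine M6 344 ops/s, Apex→Machine M3 1397 ops/s) loses 2990.
Every other assignment is strictly worse.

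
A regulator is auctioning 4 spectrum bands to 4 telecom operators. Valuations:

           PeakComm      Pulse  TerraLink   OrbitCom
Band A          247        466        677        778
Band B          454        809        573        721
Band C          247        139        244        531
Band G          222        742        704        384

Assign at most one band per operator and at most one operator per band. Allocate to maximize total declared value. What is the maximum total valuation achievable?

This is a one-to-one assignment (maximum-weight bipartite matching).
Optimal: PeakComm→Band C ($247M), Pulse→Band B ($809M), TerraLink→Band G ($704M), OrbitCom→Band A ($778M) — total 247+809+704+778 = $2538M.
Row-greedy (each operator in turn takes its best remaining band) gives $2404M, worse by 134.

Max total: $2538M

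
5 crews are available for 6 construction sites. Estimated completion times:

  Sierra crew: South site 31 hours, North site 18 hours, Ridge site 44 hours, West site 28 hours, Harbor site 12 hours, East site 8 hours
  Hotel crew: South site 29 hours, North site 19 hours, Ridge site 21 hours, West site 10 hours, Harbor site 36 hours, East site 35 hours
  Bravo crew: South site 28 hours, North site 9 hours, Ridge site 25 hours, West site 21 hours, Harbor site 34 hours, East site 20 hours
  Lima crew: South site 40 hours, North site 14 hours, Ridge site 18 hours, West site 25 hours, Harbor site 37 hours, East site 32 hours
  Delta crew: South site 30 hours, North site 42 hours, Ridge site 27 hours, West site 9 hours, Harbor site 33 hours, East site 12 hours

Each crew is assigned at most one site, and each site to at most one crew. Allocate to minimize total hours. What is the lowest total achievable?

Optimal: Sierra crew→Harbor site (12 hours), Hotel crew→West site (10 hours), Bravo crew→North site (9 hours), Lima crew→Ridge site (18 hours), Delta crew→East site (12 hours) — total 12+10+9+18+12 = 61 hours.
Min-entry greedy (repeatedly take the single cheapest remaining cell) gives 73 hours, worse by 12.
Next-best assignment: Sierra crew→Harbor site, Hotel crew→West site, Bravo crew→Ridge site, Lima crew→North site, Delta crew→East site = 73 hours.
Swapping Hotel crew↔Sierra crew (Hotel crew→Harbor site 36 hours, Sierra crew→West site 28 hours) adds 42.

Minimum total: 61 hours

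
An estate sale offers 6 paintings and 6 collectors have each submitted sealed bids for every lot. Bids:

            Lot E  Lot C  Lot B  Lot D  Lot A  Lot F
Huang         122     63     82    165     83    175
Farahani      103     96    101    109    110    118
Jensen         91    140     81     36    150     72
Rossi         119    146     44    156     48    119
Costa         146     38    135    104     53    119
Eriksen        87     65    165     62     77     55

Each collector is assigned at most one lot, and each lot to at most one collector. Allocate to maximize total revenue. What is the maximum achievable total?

This is the linear assignment problem.
Optimal: Huang→Lot F ($175), Farahani→Lot A ($110), Jensen→Lot C ($140), Rossi→Lot D ($156), Costa→Lot E ($146), Eriksen→Lot B ($165) — total 175+110+140+156+146+165 = $892.
Column-greedy (each lot in turn goes to its best remaining collector) gives $890, worse by 2.
Next-best assignment: Huang→Lot F, Farahani→Lot D, Jensen→Lot A, Rossi→Lot C, Costa→Lot E, Eriksen→Lot B = $891.

Max total: $892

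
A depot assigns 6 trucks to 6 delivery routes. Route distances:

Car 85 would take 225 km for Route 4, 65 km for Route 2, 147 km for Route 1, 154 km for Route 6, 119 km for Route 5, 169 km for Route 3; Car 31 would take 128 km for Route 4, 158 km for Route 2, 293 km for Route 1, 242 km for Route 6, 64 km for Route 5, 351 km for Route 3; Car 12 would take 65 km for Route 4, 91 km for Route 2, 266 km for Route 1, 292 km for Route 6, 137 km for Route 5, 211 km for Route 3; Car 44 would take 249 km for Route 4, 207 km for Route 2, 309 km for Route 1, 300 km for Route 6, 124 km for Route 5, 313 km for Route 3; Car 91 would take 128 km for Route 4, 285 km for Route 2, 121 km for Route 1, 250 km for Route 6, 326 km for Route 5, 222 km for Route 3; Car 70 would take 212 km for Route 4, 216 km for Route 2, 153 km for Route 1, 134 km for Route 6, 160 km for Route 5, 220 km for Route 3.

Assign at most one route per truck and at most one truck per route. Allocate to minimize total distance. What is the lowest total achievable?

Optimal: Car 85→Route 3 (169 km), Car 31→Route 5 (64 km), Car 12→Route 4 (65 km), Car 44→Route 2 (207 km), Car 91→Route 1 (121 km), Car 70→Route 6 (134 km) — total 169+64+65+207+121+134 = 760 km.
Min-entry greedy (repeatedly take the single cheapest remaining cell) gives 762 km, worse by 2.
Next-best assignment: Car 85→Route 2, Car 31→Route 5, Car 12→Route 4, Car 44→Route 3, Car 91→Route 1, Car 70→Route 6 = 762 km.
Swapping Car 12↔Car 70 (Car 12→Route 6 292 km, Car 70→Route 4 212 km) adds 305.

Min total: 760 km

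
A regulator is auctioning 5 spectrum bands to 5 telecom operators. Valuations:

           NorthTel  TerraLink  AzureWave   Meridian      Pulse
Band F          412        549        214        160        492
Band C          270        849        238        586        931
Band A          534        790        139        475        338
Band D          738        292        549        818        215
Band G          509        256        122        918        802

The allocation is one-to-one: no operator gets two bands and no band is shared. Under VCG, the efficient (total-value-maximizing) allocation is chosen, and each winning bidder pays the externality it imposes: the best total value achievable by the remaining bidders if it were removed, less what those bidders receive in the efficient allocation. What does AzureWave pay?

Efficient allocation: NorthTel→Band F ($412M), TerraLink→Band A ($790M), AzureWave→Band D ($549M), Meridian→Band G ($918M), Pulse→Band C ($931M); total welfare W = $3600M.
AzureWave receives Band D at value $549M, so the others get W − 549 = $3051M.
Without AzureWave: best allocation of the remaining 4 bidders over all 5 bands is NorthTel→Band D ($738M), TerraLink→Band A ($790M), Meridian→Band G ($918M), Pulse→Band C ($931M), total $3377M.
VCG payment = (others' best without AzureWave) − (others' welfare with AzureWave) = 3377 − 3051 = $326M.

AzureWave pays $326M.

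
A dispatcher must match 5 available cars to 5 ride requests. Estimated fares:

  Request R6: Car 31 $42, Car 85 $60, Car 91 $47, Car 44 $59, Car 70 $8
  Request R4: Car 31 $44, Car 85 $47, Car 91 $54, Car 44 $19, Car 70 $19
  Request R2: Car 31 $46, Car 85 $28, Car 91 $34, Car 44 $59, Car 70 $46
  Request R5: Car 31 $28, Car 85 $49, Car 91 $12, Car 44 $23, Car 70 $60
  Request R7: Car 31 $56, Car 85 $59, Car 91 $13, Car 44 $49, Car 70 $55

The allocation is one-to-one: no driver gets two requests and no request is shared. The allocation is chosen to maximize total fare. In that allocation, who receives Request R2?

Car 44 receives Request R2.

Optimal: Car 31→Request R7 ($56), Car 85→Request R6 ($60), Car 91→Request R4 ($54), Car 44→Request R2 ($59), Car 70→Request R5 ($60) — total 56+60+54+59+60 = $289.
Next-best assignment: Car 31→Request R2, Car 85→Request R7, Car 91→Request R4, Car 44→Request R6, Car 70→Request R5 = $278.
Swapping Car 70↔Car 44 (Car 70→Request R2 $46, Car 44→Request R5 $23) loses 50.
Car 44's own top request is Request R6 ($59), but forcing Car 44→Request R6 and reassigning the rest optimally gives only $278 — worse by 11.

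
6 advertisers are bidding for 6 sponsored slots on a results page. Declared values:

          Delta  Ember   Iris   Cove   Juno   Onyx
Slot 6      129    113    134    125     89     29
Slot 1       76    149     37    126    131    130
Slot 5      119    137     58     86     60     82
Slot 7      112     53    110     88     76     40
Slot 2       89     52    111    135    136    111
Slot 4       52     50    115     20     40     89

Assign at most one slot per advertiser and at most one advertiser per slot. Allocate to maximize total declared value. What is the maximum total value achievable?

Optimal: Delta→Slot 7 ($112), Ember→Slot 5 ($137), Iris→Slot 4 ($115), Cove→Slot 6 ($125), Juno→Slot 2 ($136), Onyx→Slot 1 ($130) — total 112+137+115+125+136+130 = $755.
Row-greedy (each advertiser in turn takes its best remaining slot) gives $686, worse by 69.
Swapping Ember↔Juno (Ember→Slot 2 $52, Juno→Slot 5 $60) loses 161.

Max total: $755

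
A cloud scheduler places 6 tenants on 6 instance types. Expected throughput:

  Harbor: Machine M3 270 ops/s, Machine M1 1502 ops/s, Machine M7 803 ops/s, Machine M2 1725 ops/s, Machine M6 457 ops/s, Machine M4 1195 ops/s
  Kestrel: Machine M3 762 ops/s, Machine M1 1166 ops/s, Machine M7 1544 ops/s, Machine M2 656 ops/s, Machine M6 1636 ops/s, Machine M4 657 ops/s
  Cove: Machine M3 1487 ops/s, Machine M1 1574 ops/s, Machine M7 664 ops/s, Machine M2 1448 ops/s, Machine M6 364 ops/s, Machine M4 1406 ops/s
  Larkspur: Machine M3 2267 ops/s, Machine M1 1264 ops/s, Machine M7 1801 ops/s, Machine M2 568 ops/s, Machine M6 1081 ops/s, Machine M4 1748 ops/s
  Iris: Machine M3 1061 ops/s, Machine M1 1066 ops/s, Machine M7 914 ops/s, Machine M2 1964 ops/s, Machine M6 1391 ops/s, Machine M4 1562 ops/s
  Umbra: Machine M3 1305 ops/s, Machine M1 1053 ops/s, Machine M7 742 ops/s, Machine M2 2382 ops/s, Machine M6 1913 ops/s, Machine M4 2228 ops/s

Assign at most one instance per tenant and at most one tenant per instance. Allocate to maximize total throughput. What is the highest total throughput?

Optimal: Harbor→Machine M2 (1725 ops/s), Kestrel→Machine M7 (1544 ops/s), Cove→Machine M1 (1574 ops/s), Larkspur→Machine M3 (2267 ops/s), Iris→Machine M6 (1391 ops/s), Umbra→Machine M4 (2228 ops/s) — total 1725+1544+1574+2267+1391+2228 = 10729 ops/s.
Max-entry greedy (repeatedly take the single best remaining cell) gives 10224 ops/s, worse by 505.
Swapping Cove↔Harbor (Cove→Machine M2 1448 ops/s, Harbor→Machine M1 1502 ops/s) loses 349.
No other one-to-one assignment exceeds 10729 ops/s.

Max total: 10729 ops/s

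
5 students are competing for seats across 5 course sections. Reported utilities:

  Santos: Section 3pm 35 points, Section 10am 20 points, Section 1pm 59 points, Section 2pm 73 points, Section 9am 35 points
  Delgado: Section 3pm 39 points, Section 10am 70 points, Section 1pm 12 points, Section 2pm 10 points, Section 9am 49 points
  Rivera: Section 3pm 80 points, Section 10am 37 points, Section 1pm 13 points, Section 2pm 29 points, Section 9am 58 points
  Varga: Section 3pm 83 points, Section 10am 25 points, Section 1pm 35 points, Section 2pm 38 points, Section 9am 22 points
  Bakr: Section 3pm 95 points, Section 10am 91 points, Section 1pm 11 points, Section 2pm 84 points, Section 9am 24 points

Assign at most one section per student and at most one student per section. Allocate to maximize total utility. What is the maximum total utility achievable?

Optimal: Santos→Section 1pm (59 points), Delgado→Section 10am (70 points), Rivera→Section 9am (58 points), Varga→Section 3pm (83 points), Bakr→Section 2pm (84 points) — total 59+70+58+83+84 = 354 points.
Max-entry greedy (repeatedly take the single best remaining cell) gives 331 points, worse by 23.
Next-best assignment: Santos→Section 2pm, Delgado→Section 10am, Rivera→Section 9am, Varga→Section 1pm, Bakr→Section 3pm = 331 points.
Swapping Delgado↔Bakr (Delgado→Section 2pm 10 points, Bakr→Section 10am 91 points) loses 53.

Maximum total: 354 points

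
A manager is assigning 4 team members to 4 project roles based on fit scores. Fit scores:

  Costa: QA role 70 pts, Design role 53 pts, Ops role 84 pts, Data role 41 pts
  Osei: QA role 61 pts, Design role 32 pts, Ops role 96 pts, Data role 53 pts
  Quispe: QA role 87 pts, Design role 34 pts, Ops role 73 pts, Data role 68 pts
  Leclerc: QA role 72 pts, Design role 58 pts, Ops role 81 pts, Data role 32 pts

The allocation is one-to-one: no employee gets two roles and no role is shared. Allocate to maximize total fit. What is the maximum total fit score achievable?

Optimal: Costa→QA role (70 pts), Osei→Ops role (96 pts), Quispe→Data role (68 pts), Leclerc→Design role (58 pts) — total 70+96+68+58 = 292 pts.
Max-entry greedy (repeatedly take the single best remaining cell) gives 282 pts, worse by 10.
Next-best assignment: Costa→Design role, Osei→Ops role, Quispe→Data role, Leclerc→QA role = 289 pts.
Swapping Leclerc↔Costa (Leclerc→QA role 72 pts, Costa→Design role 53 pts) loses 3.

Maximum total: 292 pts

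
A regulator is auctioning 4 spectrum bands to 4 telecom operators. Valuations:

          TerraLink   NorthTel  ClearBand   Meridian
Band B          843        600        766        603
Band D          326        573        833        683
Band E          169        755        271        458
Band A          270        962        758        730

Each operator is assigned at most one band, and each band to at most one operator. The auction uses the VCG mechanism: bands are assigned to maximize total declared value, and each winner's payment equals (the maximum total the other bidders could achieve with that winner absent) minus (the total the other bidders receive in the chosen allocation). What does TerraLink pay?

TerraLink pays $93M.

Efficient allocation: TerraLink→Band B ($843M), NorthTel→Band E ($755M), ClearBand→Band D ($833M), Meridian→Band A ($730M); total welfare W = $3161M.
TerraLink receives Band B at value $843M, so the others get W − 843 = $2318M.
Without TerraLink: best allocation of the remaining 3 bidders over all 4 bands is NorthTel→Band A ($962M), ClearBand→Band B ($766M), Meridian→Band D ($683M), total $2411M.
VCG payment = (others' best without TerraLink) − (others' welfare with TerraLink) = 2411 − 2318 = $93M.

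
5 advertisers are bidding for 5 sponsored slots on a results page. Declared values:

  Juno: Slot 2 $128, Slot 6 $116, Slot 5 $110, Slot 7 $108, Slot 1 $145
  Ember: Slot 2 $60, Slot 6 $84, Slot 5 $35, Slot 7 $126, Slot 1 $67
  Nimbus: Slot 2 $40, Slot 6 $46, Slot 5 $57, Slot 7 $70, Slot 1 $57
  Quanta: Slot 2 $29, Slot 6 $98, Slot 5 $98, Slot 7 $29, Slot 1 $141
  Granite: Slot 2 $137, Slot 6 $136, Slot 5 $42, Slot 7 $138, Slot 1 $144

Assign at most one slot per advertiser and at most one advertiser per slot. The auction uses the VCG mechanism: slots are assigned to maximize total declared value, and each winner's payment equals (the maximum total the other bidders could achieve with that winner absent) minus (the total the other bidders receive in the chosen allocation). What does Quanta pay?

Efficient allocation: Juno→Slot 2 ($128), Ember→Slot 7 ($126), Nimbus→Slot 5 ($57), Quanta→Slot 1 ($141), Granite→Slot 6 ($136); total welfare W = $588.
Quanta receives Slot 1 at value $141, so the others get W − 141 = $447.
Without Quanta: best allocation of the remaining 4 bidders over all 5 slots is Juno→Slot 1 ($145), Ember→Slot 7 ($126), Nimbus→Slot 5 ($57), Granite→Slot 2 ($137), total $465.
VCG payment = (others' best without Quanta) − (others' welfare with Quanta) = 465 − 447 = $18.

Quanta pays $18.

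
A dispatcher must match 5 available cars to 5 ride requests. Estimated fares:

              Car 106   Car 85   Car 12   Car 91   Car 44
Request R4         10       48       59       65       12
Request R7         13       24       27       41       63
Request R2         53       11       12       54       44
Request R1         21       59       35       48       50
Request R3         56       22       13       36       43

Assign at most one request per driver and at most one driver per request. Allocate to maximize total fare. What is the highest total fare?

Maximum total: $291

Optimal: Car 106→Request R3 ($56), Car 85→Request R1 ($59), Car 12→Request R4 ($59), Car 91→Request R2 ($54), Car 44→Request R7 ($63) — total 56+59+59+54+63 = $291.
Max-entry greedy (repeatedly take the single best remaining cell) gives $255, worse by 36.
Next-best assignment: Car 106→Request R2, Car 85→Request R1, Car 12→Request R4, Car 91→Request R3, Car 44→Request R7 = $270.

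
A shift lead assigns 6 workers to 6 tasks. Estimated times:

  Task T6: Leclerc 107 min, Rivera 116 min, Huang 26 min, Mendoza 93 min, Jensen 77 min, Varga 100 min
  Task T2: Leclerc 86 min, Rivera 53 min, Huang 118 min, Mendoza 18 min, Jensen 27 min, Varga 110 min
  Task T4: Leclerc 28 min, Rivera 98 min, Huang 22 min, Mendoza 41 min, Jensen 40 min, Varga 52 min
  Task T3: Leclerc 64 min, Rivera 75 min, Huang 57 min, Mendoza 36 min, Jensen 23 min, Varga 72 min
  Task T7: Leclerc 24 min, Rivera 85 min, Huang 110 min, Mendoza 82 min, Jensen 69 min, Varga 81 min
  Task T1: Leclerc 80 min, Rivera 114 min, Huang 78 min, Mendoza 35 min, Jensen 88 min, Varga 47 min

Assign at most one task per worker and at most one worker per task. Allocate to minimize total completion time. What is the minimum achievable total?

Minimum total: 213 min

Optimal: Leclerc→Task T7 (24 min), Rivera→Task T2 (53 min), Huang→Task T6 (26 min), Mendoza→Task T1 (35 min), Jensen→Task T3 (23 min), Varga→Task T4 (52 min) — total 24+53+26+35+23+52 = 213 min.
Checked against all permutations: 213 min is optimal.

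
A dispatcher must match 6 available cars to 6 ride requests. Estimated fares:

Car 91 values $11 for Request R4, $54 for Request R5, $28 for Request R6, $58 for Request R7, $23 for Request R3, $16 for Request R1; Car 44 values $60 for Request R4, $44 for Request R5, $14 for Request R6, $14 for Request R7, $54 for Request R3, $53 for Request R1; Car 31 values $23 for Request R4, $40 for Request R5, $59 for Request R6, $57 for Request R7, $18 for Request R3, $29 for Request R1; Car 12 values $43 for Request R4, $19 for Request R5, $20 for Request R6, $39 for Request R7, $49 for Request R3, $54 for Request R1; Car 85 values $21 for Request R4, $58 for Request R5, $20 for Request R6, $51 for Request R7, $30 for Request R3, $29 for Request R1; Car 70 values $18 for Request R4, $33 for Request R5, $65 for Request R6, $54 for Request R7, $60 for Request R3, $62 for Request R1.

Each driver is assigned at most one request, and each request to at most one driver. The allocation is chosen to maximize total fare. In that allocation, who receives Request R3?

Optimal: Car 91→Request R7 ($58), Car 44→Request R4 ($60), Car 31→Request R6 ($59), Car 12→Request R1 ($54), Car 85→Request R5 ($58), Car 70→Request R3 ($60) — total 58+60+59+54+58+60 = $349.
Column-greedy (each request in turn goes to its best remaining driver) gives $319, worse by 30.
Swapping Car 91↔Car 70 (Car 91→Request R3 $23, Car 70→Request R7 $54) loses 41.
No other one-to-one assignment exceeds $349.
Car 70's own top request is Request R6 ($65), but forcing Car 70→Request R6 and reassigning the rest optimally gives only $320 — worse by 29.

Car 70 receives Request R3.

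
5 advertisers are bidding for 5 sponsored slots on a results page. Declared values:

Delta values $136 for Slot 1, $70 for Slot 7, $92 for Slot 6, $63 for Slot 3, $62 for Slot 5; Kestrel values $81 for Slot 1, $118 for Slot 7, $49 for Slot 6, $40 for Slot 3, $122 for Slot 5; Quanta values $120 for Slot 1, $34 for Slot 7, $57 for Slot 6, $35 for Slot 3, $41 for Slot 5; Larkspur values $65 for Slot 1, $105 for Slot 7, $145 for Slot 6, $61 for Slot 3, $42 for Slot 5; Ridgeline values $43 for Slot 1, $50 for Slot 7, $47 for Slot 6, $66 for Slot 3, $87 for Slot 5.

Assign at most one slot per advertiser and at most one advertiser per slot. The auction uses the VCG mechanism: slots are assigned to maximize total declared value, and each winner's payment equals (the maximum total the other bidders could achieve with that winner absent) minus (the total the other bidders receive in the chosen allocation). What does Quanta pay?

Efficient allocation: Delta→Slot 3 ($63), Kestrel→Slot 7 ($118), Quanta→Slot 1 ($120), Larkspur→Slot 6 ($145), Ridgeline→Slot 5 ($87); total welfare W = $533.
Quanta receives Slot 1 at value $120, so the others get W − 120 = $413.
Without Quanta: best allocation of the remaining 4 bidders over all 5 slots is Delta→Slot 1 ($136), Kestrel→Slot 7 ($118), Larkspur→Slot 6 ($145), Ridgeline→Slot 5 ($87), total $486.
VCG payment = (others' best without Quanta) − (others' welfare with Quanta) = 486 − 413 = $73.

Quanta pays $73.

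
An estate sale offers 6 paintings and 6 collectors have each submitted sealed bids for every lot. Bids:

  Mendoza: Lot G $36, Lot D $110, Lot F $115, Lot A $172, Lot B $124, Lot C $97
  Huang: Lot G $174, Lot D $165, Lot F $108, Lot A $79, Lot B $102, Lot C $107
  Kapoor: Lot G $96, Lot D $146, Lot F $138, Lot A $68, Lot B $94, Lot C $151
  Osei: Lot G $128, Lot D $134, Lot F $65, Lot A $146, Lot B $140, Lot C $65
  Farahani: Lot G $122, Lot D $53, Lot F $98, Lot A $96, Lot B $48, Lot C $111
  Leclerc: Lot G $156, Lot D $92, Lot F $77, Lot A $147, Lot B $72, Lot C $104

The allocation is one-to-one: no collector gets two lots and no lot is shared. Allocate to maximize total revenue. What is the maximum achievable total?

Max total: $882

This is the linear assignment problem.
Optimal: Mendoza→Lot A ($172), Huang→Lot D ($165), Kapoor→Lot F ($138), Osei→Lot B ($140), Farahani→Lot C ($111), Leclerc→Lot G ($156) — total 172+165+138+140+111+156 = $882.
Swapping Mendoza↔Osei (Mendoza→Lot B $124, Osei→Lot A $146) loses 42.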